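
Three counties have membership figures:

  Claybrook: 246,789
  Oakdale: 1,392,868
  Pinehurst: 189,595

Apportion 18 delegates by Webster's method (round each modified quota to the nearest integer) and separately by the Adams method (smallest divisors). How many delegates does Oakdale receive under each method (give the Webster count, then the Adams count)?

14 and 13

Webster: Claybrook 2, Oakdale 14, Pinehurst 2.
Adams: Claybrook 3, Oakdale 13, Pinehurst 2.
Oakdale gets 14 under Webster and 13 under Adams.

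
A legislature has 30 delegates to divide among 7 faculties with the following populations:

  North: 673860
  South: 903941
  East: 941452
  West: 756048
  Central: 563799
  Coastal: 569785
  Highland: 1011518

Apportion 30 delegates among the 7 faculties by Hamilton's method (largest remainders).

North 4, South 5, East 5, West 4, Central 3, Coastal 3, Highland 6

Standard divisor: 5420403 ÷ 30 ≈ 180680.1.
Standard quotas: North 3.7296, South 5.0030, East 5.2106, West 4.1845, Central 3.1204, Coastal 3.1536, Highland 5.5984.
Lower quotas: North 3, South 5, East 5, West 4, Central 3, Coastal 3, Highland 5 (sum 28, leaving 2 seats).
Remainders in descending order: North 0.7296, Highland 0.5984, East 0.2106, West 0.1845, Coastal 0.1536, Central 0.1204, South 0.0030.
Largest remainders: North, Highland receive the extra seats.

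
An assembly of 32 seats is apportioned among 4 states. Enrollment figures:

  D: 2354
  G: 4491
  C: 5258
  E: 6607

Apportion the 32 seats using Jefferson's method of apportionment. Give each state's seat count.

Standard divisor 18710/32 ≈ 584.688; standard quotas: D 4.026, G 7.681, C 8.993, E 11.300.
Rounding down gives 4, 7, 8, 11 = 30 seats, so the divisor must be adjusted.
With modified divisor 556: modified quotas D 4.234, G 8.077, C 9.457, E 11.883.
Rounding down: D 4, G 8, C 9, E 11 (total 32).

D 4; G 8; C 9; E 11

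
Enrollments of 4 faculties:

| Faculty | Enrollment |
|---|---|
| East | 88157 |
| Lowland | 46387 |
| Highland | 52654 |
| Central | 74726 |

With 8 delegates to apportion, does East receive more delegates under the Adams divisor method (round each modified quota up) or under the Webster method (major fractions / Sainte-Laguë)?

Webster

Adams: East 2, Lowland 2, Highland 2, Central 2.
Webster: East 3, Lowland 1, Highland 2, Central 2.
East gets 2 under Adams and 3 under Webster.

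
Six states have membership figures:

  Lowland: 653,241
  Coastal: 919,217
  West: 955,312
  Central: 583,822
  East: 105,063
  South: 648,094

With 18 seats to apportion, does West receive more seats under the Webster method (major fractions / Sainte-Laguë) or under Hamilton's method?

Webster: Lowland 3, Coastal 4, West 5, Central 3, East 0, South 3.
Hamilton: Lowland 3, Coastal 4, West 4, Central 3, East 1, South 3.
West gets 5 under Webster and 4 under Hamilton.

Webster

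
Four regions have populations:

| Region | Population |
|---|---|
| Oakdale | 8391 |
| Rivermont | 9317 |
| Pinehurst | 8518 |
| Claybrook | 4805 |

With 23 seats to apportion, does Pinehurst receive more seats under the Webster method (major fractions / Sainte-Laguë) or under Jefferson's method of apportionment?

Webster: Oakdale 6, Rivermont 7, Pinehurst 6, Claybrook 4.
Jefferson: Oakdale 6, Rivermont 7, Pinehurst 7, Claybrook 3.
Pinehurst gets 6 under Webster and 7 under Jefferson.

Jefferson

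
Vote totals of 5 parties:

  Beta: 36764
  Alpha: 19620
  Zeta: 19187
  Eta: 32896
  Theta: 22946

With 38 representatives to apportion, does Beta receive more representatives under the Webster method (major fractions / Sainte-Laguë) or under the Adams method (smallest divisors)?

Webster

Webster: Beta 11, Alpha 6, Zeta 5, Eta 9, Theta 7.
Adams: Beta 10, Alpha 6, Zeta 6, Eta 9, Theta 7.
Beta gets 11 under Webster and 10 under Adams.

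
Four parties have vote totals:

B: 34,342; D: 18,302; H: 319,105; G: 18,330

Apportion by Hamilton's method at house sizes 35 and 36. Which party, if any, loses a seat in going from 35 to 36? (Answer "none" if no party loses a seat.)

At 35 seats: B 3, D 2, H 28, G 2.
At 36 seats: B 3, D 2, H 29, G 2.
No party's allocation decreased.

none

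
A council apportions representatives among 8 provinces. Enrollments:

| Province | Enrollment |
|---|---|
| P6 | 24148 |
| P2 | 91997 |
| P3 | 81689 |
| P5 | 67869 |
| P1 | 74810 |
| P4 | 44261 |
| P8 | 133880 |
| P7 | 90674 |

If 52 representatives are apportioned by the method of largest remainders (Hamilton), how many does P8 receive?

11

The standard divisor is 609328/52 ≈ 11717.846.
Standard quotas: P6 2.0608, P2 7.8510, P3 6.9713, P5 5.7919, P1 6.3843, P4 3.7772, P8 11.4253, P7 7.7381.
Lower quotas: P6 2, P2 7, P3 6, P5 5, P1 6, P4 3, P8 11, P7 7 (sum 47, leaving 5 seats).
Remainders in descending order: P3 0.9713, P2 0.8510, P5 0.7919, P4 0.7772, P7 0.7381, P8 0.4253, P1 0.3843, P6 0.0608.
The surplus seats go to P3, P2, P5, P4, P7.
P8 receives 11.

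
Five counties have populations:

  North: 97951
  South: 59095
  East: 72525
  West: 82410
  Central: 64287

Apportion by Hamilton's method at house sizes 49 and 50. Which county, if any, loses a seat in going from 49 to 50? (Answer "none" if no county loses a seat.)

At 49 seats: North 13, South 8, East 9, West 11, Central 8.
At 50 seats: North 13, South 8, East 10, West 11, Central 8.
No county's allocation decreased.

none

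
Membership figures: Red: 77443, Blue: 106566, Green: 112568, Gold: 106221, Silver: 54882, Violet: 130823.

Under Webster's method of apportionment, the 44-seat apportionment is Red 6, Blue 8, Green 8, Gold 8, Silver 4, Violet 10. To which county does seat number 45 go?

Green

Priority for the next seat is population ÷ (current seats + 0.5).
Priorities: Red 11914.308, Blue 12537.176, Green 13243.294, Gold 12496.588, Silver 12196.000, Violet 12459.333.
Highest priority: Green.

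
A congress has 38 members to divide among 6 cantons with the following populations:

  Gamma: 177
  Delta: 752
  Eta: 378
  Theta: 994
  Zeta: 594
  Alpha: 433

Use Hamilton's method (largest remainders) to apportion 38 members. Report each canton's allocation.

Total 3328; standard divisor 3328/38 ≈ 87.579.
Standard quotas: Gamma 2.021, Delta 8.587, Eta 4.316, Theta 11.350, Zeta 6.782, Alpha 4.944.
Lower quotas: Gamma 2, Delta 8, Eta 4, Theta 11, Zeta 6, Alpha 4 (sum 35, leaving 3 seats).
Remainders in descending order: Alpha 0.944, Zeta 0.782, Delta 0.587, Theta 0.350, Eta 0.316, Gamma 0.021.
Largest remainders: Alpha, Zeta, Delta receive the extra seats.

Gamma: 2, Delta: 9, Eta: 4, Theta: 11, Zeta: 7, Alpha: 5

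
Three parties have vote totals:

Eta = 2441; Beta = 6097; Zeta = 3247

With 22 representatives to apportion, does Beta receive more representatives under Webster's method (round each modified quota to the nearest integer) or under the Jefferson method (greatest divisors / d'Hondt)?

Jefferson

Webster: Eta 5, Beta 11, Zeta 6.
Jefferson: Eta 4, Beta 12, Zeta 6.
Beta gets 11 under Webster and 12 under Jefferson.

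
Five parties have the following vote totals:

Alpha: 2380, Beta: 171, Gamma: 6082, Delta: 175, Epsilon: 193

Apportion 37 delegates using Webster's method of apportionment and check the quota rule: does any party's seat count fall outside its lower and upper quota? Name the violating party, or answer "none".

Standard quotas: Alpha 9.783, Beta 0.703, Gamma 25.001, Delta 0.719, Epsilon 0.793.
Webster allocation: Alpha 10, Beta 1, Gamma 24, Delta 1, Epsilon 1.
Gamma has quota 25.001 (lower 25, upper 26) but receives 24 — outside the quota interval.

Gamma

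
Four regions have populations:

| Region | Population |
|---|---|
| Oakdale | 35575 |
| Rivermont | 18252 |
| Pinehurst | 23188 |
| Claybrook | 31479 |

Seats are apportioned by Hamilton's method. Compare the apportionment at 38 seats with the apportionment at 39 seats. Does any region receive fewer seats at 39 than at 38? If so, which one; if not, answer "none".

At 38 seats: Oakdale 13, Rivermont 6, Pinehurst 8, Claybrook 11.
At 39 seats: Oakdale 13, Rivermont 7, Pinehurst 8, Claybrook 11.
No region's allocation decreased.

none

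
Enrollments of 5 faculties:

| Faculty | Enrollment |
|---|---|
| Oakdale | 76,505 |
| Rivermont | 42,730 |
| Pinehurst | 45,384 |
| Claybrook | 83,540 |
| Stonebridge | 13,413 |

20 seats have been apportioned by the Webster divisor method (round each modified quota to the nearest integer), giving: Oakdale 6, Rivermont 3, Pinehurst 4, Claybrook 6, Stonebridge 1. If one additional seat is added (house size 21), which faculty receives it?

Claybrook

Priority for the next seat is population ÷ (current seats + 0.5).
Priorities: Oakdale 11770.000, Rivermont 12208.571, Pinehurst 10085.333, Claybrook 12852.308, Stonebridge 8942.000.
Highest priority: Claybrook.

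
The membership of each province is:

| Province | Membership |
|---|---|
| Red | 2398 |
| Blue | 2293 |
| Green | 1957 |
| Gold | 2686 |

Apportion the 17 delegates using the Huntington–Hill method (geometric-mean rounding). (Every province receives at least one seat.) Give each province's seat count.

With divisor 551: modified quotas Red 4.352, Blue 4.162, Green 3.552, Gold 4.875.
Geometric-mean thresholds: Red √(4·5)=4.472, Blue √(4·5)=4.472, Green √(3·4)=3.464, Gold √(4·5)=4.472.
Each quota rounded against its threshold gives Red 4, Blue 4, Green 4, Gold 5 (total 17).

Red: 4, Blue: 4, Green: 4, Gold: 5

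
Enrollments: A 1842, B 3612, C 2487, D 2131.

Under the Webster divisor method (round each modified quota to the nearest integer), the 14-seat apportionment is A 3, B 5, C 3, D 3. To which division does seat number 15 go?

Priority for the next seat is population ÷ (current seats + 0.5).
Priorities: A 526.286, B 656.727, C 710.571, D 608.857.
Highest priority: C.

C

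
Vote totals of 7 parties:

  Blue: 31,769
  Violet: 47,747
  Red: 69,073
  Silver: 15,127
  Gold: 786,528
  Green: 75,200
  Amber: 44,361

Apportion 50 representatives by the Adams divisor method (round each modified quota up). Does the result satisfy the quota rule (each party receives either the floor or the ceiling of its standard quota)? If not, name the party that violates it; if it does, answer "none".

Standard quotas: Blue 1.485, Violet 2.232, Red 3.228, Silver 0.707, Gold 36.760, Green 3.515, Amber 2.073.
Adams allocation: Blue 2, Violet 3, Red 3, Silver 1, Gold 35, Green 4, Amber 2.
Gold has quota 36.760 (lower 36, upper 37) but receives 35 — outside the quota interval.

Gold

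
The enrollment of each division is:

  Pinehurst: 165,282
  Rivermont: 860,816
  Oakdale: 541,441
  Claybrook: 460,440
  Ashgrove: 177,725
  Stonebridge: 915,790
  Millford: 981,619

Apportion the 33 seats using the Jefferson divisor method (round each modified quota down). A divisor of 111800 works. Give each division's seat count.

Pinehurst 1, Rivermont 7, Oakdale 4, Claybrook 4, Ashgrove 1, Stonebridge 8, Millford 8

With modified divisor 111800: modified quotas Pinehurst 1.478, Rivermont 7.700, Oakdale 4.843, Claybrook 4.118, Ashgrove 1.590, Stonebridge 8.191, Millford 8.780.
Rounding down: Pinehurst 1, Rivermont 7, Oakdale 4, Claybrook 4, Ashgrove 1, Stonebridge 8, Millford 8 (total 33).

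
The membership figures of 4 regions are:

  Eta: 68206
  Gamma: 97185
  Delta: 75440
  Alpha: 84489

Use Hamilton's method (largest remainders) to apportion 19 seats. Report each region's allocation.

Eta 4, Gamma 6, Delta 4, Alpha 5

The standard divisor is 325320/19 ≈ 17122.105.
Standard quotas: Eta 3.9835, Gamma 5.6760, Delta 4.4060, Alpha 4.9345.
Lower quotas: Eta 3, Gamma 5, Delta 4, Alpha 4 (sum 16, leaving 3 seats).
Remainders in descending order: Eta 0.9835, Alpha 0.9345, Gamma 0.6760, Delta 0.4060.
The surplus seats go to Eta, Alpha, Gamma.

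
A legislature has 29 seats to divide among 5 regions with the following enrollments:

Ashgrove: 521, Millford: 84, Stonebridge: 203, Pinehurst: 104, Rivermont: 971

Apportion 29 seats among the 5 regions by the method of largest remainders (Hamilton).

Ashgrove 8, Millford 1, Stonebridge 3, Pinehurst 2, Rivermont 15

The standard divisor is 1883/29 ≈ 64.931.
Standard quotas: Ashgrove 8.024, Millford 1.294, Stonebridge 3.126, Pinehurst 1.602, Rivermont 14.954.
Lower quotas: Ashgrove 8, Millford 1, Stonebridge 3, Pinehurst 1, Rivermont 14 (sum 27, leaving 2 seats).
Remainders in descending order: Rivermont 0.954, Pinehurst 0.602, Millford 0.294, Stonebridge 0.126, Ashgrove 0.024.
Largest remainders: Rivermont, Pinehurst receive the extra seats.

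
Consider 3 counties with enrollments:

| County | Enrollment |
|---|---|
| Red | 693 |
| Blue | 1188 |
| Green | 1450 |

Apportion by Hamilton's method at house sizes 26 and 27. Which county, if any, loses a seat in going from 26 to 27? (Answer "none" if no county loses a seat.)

Red

At 26 seats: Red 6, Blue 9, Green 11.
At 27 seats: Red 5, Blue 10, Green 12.
Red drops from 6 to 5.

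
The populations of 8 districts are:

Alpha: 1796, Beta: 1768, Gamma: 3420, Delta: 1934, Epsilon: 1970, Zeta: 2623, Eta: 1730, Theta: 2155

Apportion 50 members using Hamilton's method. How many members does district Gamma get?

Standard divisor: 17396 ÷ 50 ≈ 347.92.
Standard quotas: Alpha 5.162, Beta 5.082, Gamma 9.830, Delta 5.559, Epsilon 5.662, Zeta 7.539, Eta 4.972, Theta 6.194.
Lower quotas: Alpha 5, Beta 5, Gamma 9, Delta 5, Epsilon 5, Zeta 7, Eta 4, Theta 6 (sum 46, leaving 4 seats).
Remainders in descending order: Eta 0.972, Gamma 0.830, Epsilon 0.662, Delta 0.559, Zeta 0.539, Theta 0.194, Alpha 0.162, Beta 0.082.
The surplus seats go to Eta, Gamma, Epsilon, Delta.
Gamma receives 10.

10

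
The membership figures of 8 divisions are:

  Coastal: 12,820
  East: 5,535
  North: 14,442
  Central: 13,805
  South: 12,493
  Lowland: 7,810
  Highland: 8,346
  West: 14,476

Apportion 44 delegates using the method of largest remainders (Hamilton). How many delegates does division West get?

7

Standard divisor: 89727 ÷ 44 ≈ 2039.25.
Standard quotas: Coastal 6.2866, East 2.7142, North 7.0820, Central 6.7696, South 6.1263, Lowland 3.8298, Highland 4.0927, West 7.0987.
Lower quotas: Coastal 6, East 2, North 7, Central 6, South 6, Lowland 3, Highland 4, West 7 (sum 41, leaving 3 seats).
Remainders in descending order: Lowland 0.8298, Central 0.7696, East 0.7142, Coastal 0.2866, South 0.1263, West 0.0987, Highland 0.0927, North 0.0820.
Largest remainders: Lowland, Central, East receive the extra seats.
West receives 7.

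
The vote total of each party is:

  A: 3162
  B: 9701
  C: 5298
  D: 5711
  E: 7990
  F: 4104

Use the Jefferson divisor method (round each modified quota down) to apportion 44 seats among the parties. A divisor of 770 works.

A 4; B 12; C 6; D 7; E 10; F 5

With modified divisor 770: modified quotas A 4.106, B 12.599, C 6.881, D 7.417, E 10.377, F 5.330.
Rounding down: A 4, B 12, C 6, D 7, E 10, F 5 (total 44).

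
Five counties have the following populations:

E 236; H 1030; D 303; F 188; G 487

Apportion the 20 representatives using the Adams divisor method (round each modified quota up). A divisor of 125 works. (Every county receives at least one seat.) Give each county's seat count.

With modified divisor 125: modified quotas E 1.888, H 8.240, D 2.424, F 1.504, G 3.896.
Rounding up: E 2, H 9, D 3, F 2, G 4 (total 20).

E 2, H 9, D 3, F 2, G 4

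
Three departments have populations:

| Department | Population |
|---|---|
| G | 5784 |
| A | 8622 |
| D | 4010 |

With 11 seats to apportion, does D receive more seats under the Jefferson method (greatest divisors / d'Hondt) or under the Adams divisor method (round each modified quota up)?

Adams

Jefferson: G 4, A 5, D 2.
Adams: G 3, A 5, D 3.
D gets 2 under Jefferson and 3 under Adams.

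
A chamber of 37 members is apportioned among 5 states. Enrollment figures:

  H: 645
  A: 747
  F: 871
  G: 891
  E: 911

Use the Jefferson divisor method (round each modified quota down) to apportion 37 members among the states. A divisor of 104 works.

With modified divisor 104: modified quotas H 6.202, A 7.183, F 8.375, G 8.567, E 8.760.
Rounding down: H 6, A 7, F 8, G 8, E 8 (total 37).

H 6; A 7; F 8; G 8; E 8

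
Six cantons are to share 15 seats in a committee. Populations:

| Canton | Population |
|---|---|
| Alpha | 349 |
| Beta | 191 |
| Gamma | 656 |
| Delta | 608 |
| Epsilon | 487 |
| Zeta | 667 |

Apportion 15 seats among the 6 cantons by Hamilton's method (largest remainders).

Alpha 2, Beta 1, Gamma 3, Delta 3, Epsilon 3, Zeta 3

Standard divisor: 2958 ÷ 15 ≈ 197.2.
Standard quotas: Alpha 1.770, Beta 0.969, Gamma 3.327, Delta 3.083, Epsilon 2.470, Zeta 3.382.
Lower quotas: Alpha 1, Beta 0, Gamma 3, Delta 3, Epsilon 2, Zeta 3 (sum 12, leaving 3 seats).
Remainders in descending order: Beta 0.969, Alpha 0.770, Epsilon 0.470, Zeta 0.382, Gamma 0.327, Delta 0.083.
The surplus seats go to Beta, Alpha, Epsilon.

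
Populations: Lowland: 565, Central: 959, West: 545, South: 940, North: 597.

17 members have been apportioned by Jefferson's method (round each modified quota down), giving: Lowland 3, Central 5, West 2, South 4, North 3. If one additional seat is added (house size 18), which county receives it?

South

Priority for the next seat is population ÷ (current seats + 1).
Priorities: Lowland 141.250, Central 159.833, West 181.667, South 188.000, North 149.250.
Highest priority: South.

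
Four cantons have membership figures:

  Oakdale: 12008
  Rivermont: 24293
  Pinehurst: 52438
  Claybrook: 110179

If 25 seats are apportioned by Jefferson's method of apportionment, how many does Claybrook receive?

14

Standard divisor 198918/25 ≈ 7956.72; standard quotas: Oakdale 1.509, Rivermont 3.053, Pinehurst 6.590, Claybrook 13.847.
Rounding down gives 1, 3, 6, 13 = 23 seats, so the divisor must be adjusted.
With modified divisor 7400: modified quotas Oakdale 1.623, Rivermont 3.283, Pinehurst 7.086, Claybrook 14.889.
Rounding down: Oakdale 1, Rivermont 3, Pinehurst 7, Claybrook 14 (total 25).
Claybrook receives 14.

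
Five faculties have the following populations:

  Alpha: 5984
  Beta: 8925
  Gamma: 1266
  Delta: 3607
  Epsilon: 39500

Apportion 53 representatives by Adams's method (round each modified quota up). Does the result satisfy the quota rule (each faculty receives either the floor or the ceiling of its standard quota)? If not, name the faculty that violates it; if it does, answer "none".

Standard quotas: Alpha 5.350, Beta 7.979, Gamma 1.132, Delta 3.225, Epsilon 35.314.
Adams allocation: Alpha 5, Beta 8, Gamma 2, Delta 4, Epsilon 34.
Epsilon has quota 35.314 (lower 35, upper 36) but receives 34 — outside the quota interval.

Epsilon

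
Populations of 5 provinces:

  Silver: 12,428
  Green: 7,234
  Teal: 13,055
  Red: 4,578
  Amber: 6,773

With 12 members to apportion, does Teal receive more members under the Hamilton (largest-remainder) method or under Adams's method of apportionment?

Hamilton

Hamilton: Silver 3, Green 2, Teal 4, Red 1, Amber 2.
Adams: Silver 3, Green 2, Teal 3, Red 2, Amber 2.
Teal gets 4 under Hamilton and 3 under Adams.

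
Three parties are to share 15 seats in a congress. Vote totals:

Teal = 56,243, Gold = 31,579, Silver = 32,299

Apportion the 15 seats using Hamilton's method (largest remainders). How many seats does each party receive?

Teal 7; Gold 4; Silver 4

Standard divisor: 120121 ÷ 15 ≈ 8008.067.
Standard quotas: Teal 7.0233, Gold 3.9434, Silver 4.0333.
Lower quotas: Teal 7, Gold 3, Silver 4 (sum 14, leaving 1 seat).
Remainders in descending order: Gold 0.9434, Silver 0.0333, Teal 0.0233.
Largest remainder: Gold receives the extra seat.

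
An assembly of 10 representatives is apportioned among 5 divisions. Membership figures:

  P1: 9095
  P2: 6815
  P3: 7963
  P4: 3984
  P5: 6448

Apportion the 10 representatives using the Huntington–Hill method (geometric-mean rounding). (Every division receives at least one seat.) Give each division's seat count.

With divisor 3482: modified quotas P1 2.612, P2 1.957, P3 2.287, P4 1.144, P5 1.852.
Geometric-mean thresholds: P1 √(2·3)=2.449, P2 √(1·2)=1.414, P3 √(2·3)=2.449, P4 √(1·2)=1.414, P5 √(1·2)=1.414.
Each quota rounded against its threshold gives P1 3, P2 2, P3 2, P4 1, P5 2 (total 10).

P1 3, P2 2, P3 2, P4 1, P5 2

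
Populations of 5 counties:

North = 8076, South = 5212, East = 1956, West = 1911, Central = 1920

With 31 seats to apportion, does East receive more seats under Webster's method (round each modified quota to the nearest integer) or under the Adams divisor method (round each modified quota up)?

Webster: North 13, South 9, East 3, West 3, Central 3.
Adams: North 13, South 8, East 4, West 3, Central 3.
East gets 3 under Webster and 4 under Adams.

Adams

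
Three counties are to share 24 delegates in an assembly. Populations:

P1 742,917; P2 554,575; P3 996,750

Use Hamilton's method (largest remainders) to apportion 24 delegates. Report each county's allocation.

Total 2294242; standard divisor 2294242/24 ≈ 95593.417.
Standard quotas: P1 7.7716, P2 5.8014, P3 10.4270.
Lower quotas: P1 7, P2 5, P3 10 (sum 22, leaving 2 seats).
Remainders in descending order: P2 0.8014, P1 0.7716, P3 0.4270.
The surplus seats go to P2, P1.

P1 8; P2 6; P3 10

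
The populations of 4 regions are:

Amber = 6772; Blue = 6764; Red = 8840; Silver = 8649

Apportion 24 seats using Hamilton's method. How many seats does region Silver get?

7

Total 31025; standard divisor 31025/24 ≈ 1292.708.
Standard quotas: Amber 5.2386, Blue 5.2324, Red 6.8384, Silver 6.6906.
Lower quotas: Amber 5, Blue 5, Red 6, Silver 6 (sum 22, leaving 2 seats).
Remainders in descending order: Red 0.8384, Silver 0.6906, Amber 0.2386, Blue 0.2324.
The surplus seats go to Red, Silver.
Silver receives 7.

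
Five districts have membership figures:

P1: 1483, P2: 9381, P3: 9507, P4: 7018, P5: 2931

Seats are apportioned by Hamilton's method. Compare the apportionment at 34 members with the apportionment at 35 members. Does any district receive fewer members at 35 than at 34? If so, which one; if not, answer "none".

none

At 34 seats: P1 2, P2 10, P3 11, P4 8, P5 3.
At 35 seats: P1 2, P2 11, P3 11, P4 8, P5 3.
No district's allocation decreased.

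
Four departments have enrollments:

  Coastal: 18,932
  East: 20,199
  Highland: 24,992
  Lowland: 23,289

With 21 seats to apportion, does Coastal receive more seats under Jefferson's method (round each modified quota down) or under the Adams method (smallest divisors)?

Adams

Jefferson: Coastal 4, East 5, Highland 6, Lowland 6.
Adams: Coastal 5, East 5, Highland 6, Lowland 5.
Coastal gets 4 under Jefferson and 5 under Adams.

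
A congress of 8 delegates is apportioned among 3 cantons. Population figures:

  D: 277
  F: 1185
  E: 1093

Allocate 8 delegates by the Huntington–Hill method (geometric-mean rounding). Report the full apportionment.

With divisor 329: modified quotas D 0.842, F 3.602, E 3.322.
Geometric-mean thresholds: D (min 1), F √(3·4)=3.464, E √(3·4)=3.464.
Each quota rounded against its threshold gives D 1, F 4, E 3 (total 8).

D 1, F 4, E 3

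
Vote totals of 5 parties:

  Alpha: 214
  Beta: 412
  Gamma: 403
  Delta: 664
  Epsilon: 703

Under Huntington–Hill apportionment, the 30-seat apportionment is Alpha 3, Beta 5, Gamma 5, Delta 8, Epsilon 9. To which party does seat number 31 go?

Delta

Priority for the next seat is population ÷ (√(s·(s+1))).
Priorities: Alpha 61.776, Beta 75.221, Gamma 73.577, Delta 78.253, Epsilon 74.103.
Highest priority: Delta.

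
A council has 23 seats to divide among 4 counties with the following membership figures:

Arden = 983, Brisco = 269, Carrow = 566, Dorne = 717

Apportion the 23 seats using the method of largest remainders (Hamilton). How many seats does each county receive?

Arden: 9; Brisco: 2; Carrow: 5; Dorne: 7

The standard divisor is 2535/23 ≈ 110.217.
Standard quotas: Arden 8.919, Brisco 2.441, Carrow 5.135, Dorne 6.505.
Lower quotas: Arden 8, Brisco 2, Carrow 5, Dorne 6 (sum 21, leaving 2 seats).
Remainders in descending order: Arden 0.919, Dorne 0.505, Brisco 0.441, Carrow 0.135.
The surplus seats go to Arden, Dorne.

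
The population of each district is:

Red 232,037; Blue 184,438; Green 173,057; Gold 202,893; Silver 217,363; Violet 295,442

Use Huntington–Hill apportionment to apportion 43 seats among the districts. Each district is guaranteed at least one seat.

With divisor 31075: modified quotas Red 7.467, Blue 5.935, Green 5.569, Gold 6.529, Silver 6.995, Violet 9.507.
Geometric-mean thresholds: Red √(7·8)=7.483, Blue √(5·6)=5.477, Green √(5·6)=5.477, Gold √(6·7)=6.481, Silver √(6·7)=6.481, Violet √(9·10)=9.487.
Each quota rounded against its threshold gives Red 7, Blue 6, Green 6, Gold 7, Silver 7, Violet 10 (total 43).

Red=7, Blue=6, Green=6, Gold=7, Silver=7, Violet=10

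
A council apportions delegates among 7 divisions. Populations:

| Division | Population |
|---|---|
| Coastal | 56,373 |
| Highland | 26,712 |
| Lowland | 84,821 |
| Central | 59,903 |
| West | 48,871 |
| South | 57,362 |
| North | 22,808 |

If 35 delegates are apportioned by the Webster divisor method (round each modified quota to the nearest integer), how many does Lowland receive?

8

Standard divisor 356850/35 ≈ 10195.714; standard quotas: Coastal 5.529, Highland 2.620, Lowland 8.319, Central 5.875, West 4.793, South 5.626, North 2.237.
Rounding to the nearest integer gives 6, 3, 8, 6, 5, 6, 2 = 36 seats, so the divisor must be adjusted.
With modified divisor 10300: modified quotas Coastal 5.473, Highland 2.593, Lowland 8.235, Central 5.816, West 4.745, South 5.569, North 2.214.
Rounding to the nearest integer: Coastal 5, Highland 3, Lowland 8, Central 6, West 5, South 6, North 2 (total 35).
Lowland receives 8.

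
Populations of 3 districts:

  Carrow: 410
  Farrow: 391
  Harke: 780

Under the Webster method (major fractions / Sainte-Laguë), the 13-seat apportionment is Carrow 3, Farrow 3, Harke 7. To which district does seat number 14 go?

Carrow

Priority for the next seat is population ÷ (current seats + 0.5).
Priorities: Carrow 117.143, Farrow 111.714, Harke 104.000.
Highest priority: Carrow.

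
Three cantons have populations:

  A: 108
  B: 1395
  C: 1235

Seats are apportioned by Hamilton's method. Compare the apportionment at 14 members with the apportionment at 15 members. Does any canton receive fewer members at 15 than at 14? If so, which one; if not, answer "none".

A

At 14 seats: A 1, B 7, C 6.
At 15 seats: A 0, B 8, C 7.
A drops from 1 to 0.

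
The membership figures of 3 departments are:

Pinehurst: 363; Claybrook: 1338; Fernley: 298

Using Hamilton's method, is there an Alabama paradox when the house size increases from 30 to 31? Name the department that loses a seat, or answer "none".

At 30 seats: Pinehurst 5, Claybrook 20, Fernley 5.
At 31 seats: Pinehurst 6, Claybrook 21, Fernley 4.
Fernley drops from 5 to 4.

Fernley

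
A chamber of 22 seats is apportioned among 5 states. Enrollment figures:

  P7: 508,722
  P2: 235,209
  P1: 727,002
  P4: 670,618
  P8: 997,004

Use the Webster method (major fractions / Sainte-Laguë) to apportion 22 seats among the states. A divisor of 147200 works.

P7 3, P2 2, P1 5, P4 5, P8 7

With modified divisor 147200: modified quotas P7 3.456, P2 1.598, P1 4.939, P4 4.556, P8 6.773.
Rounding to the nearest integer: P7 3, P2 2, P1 5, P4 5, P8 7 (total 22).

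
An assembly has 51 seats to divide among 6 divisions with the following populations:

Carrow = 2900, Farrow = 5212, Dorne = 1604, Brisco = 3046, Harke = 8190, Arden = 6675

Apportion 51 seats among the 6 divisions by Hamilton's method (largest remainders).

Carrow 5; Farrow 10; Dorne 3; Brisco 6; Harke 15; Arden 12

Total 27627; standard divisor 27627/51 ≈ 541.706.
Standard quotas: Carrow 5.3535, Farrow 9.6215, Dorne 2.9610, Brisco 5.6230, Harke 15.1189, Arden 12.3222.
Lower quotas: Carrow 5, Farrow 9, Dorne 2, Brisco 5, Harke 15, Arden 12 (sum 48, leaving 3 seats).
Remainders in descending order: Dorne 0.9610, Brisco 0.6230, Farrow 0.6215, Carrow 0.3535, Arden 0.3222, Harke 0.1189.
Largest remainders: Dorne, Brisco, Farrow receive the extra seats.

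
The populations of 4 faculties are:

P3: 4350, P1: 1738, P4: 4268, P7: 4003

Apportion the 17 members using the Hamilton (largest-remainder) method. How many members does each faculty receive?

The standard divisor is 14359/17 ≈ 844.647.
Standard quotas: P3 5.150, P1 2.058, P4 5.053, P7 4.739.
Lower quotas: P3 5, P1 2, P4 5, P7 4 (sum 16, leaving 1 seat).
Remainders in descending order: P7 0.739, P3 0.150, P1 0.058, P4 0.053.
Largest remainder: P7 receives the extra seat.

P3 5; P1 2; P4 5; P7 5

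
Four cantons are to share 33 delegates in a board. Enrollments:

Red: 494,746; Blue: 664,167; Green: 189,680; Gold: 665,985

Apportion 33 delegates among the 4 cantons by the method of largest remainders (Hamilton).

Red 8, Blue 11, Green 3, Gold 11

Total 2014578; standard divisor 2014578/33 ≈ 61047.818.
Standard quotas: Red 8.1042, Blue 10.8795, Green 3.1071, Gold 10.9092.
Lower quotas: Red 8, Blue 10, Green 3, Gold 10 (sum 31, leaving 2 seats).
Remainders in descending order: Gold 0.9092, Blue 0.8795, Green 0.1071, Red 0.1042.
The surplus seats go to Gold, Blue.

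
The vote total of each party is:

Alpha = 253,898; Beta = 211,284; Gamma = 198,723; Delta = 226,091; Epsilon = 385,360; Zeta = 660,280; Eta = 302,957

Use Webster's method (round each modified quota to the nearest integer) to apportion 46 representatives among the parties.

Alpha 5; Beta 4; Gamma 4; Delta 5; Epsilon 8; Zeta 14; Eta 6

Standard divisor 2238593/46 ≈ 48665.065; standard quotas: Alpha 5.217, Beta 4.342, Gamma 4.083, Delta 4.646, Epsilon 7.919, Zeta 13.568, Eta 6.225.
Rounding to the nearest integer gives Alpha 5, Beta 4, Gamma 4, Delta 5, Epsilon 8, Zeta 14, Eta 6 — total 46, matching the house size, so no adjustment is needed.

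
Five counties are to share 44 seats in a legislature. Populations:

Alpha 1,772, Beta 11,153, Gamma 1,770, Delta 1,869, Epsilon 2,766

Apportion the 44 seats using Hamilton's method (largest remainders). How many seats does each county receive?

Standard divisor: 19330 ÷ 44 ≈ 439.318.
Standard quotas: Alpha 4.0335, Beta 25.3871, Gamma 4.0290, Delta 4.2543, Epsilon 6.2961.
Lower quotas: Alpha 4, Beta 25, Gamma 4, Delta 4, Epsilon 6 (sum 43, leaving 1 seat).
Remainders in descending order: Beta 0.3871, Epsilon 0.2961, Delta 0.2543, Alpha 0.0335, Gamma 0.0290.
The surplus seat goes to Beta.

Alpha 4; Beta 26; Gamma 4; Delta 4; Epsilon 6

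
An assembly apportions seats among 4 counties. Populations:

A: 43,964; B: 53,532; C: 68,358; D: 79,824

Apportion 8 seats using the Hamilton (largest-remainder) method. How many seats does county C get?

Standard divisor: 245678 ÷ 8 ≈ 30709.75.
Standard quotas: A 1.4316, B 1.7432, C 2.2259, D 2.5993.
Lower quotas: A 1, B 1, C 2, D 2 (sum 6, leaving 2 seats).
Remainders in descending order: B 0.7432, D 0.5993, A 0.4316, C 0.2259.
The surplus seats go to B, D.
C receives 2.

2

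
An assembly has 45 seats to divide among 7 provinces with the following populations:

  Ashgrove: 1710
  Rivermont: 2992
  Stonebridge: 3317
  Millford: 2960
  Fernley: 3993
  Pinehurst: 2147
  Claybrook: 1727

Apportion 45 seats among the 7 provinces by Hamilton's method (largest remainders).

The standard divisor is 18846/45 ≈ 418.8.
Standard quotas: Ashgrove 4.083, Rivermont 7.144, Stonebridge 7.920, Millford 7.068, Fernley 9.534, Pinehurst 5.127, Claybrook 4.124.
Lower quotas: Ashgrove 4, Rivermont 7, Stonebridge 7, Millford 7, Fernley 9, Pinehurst 5, Claybrook 4 (sum 43, leaving 2 seats).
Remainders in descending order: Stonebridge 0.920, Fernley 0.534, Rivermont 0.144, Pinehurst 0.127, Claybrook 0.124, Ashgrove 0.083, Millford 0.068.
The surplus seats go to Stonebridge, Fernley.

Ashgrove=4, Rivermont=7, Stonebridge=8, Millford=7, Fernley=10, Pinehurst=5, Claybrook=4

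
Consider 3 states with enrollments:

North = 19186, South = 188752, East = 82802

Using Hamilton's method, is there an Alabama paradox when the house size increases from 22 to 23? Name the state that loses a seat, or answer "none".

North

At 22 seats: North 2, South 14, East 6.
At 23 seats: North 1, South 15, East 7.
North drops from 2 to 1.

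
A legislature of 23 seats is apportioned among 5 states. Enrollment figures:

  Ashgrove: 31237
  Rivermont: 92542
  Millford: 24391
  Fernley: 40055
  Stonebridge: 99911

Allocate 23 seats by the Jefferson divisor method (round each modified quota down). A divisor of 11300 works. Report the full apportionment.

With modified divisor 11300: modified quotas Ashgrove 2.764, Rivermont 8.190, Millford 2.158, Fernley 3.545, Stonebridge 8.842.
Rounding down: Ashgrove 2, Rivermont 8, Millford 2, Fernley 3, Stonebridge 8 (total 23).

Ashgrove=2, Rivermont=8, Millford=2, Fernley=3, Stonebridge=8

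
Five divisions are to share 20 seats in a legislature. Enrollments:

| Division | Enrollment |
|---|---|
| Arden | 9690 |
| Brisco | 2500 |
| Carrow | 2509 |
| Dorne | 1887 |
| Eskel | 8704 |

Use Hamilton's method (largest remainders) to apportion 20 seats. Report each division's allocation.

Arden 8; Brisco 2; Carrow 2; Dorne 1; Eskel 7

The standard divisor is 25290/20 ≈ 1264.5.
Standard quotas: Arden 7.6631, Brisco 1.9771, Carrow 1.9842, Dorne 1.4923, Eskel 6.8834.
Lower quotas: Arden 7, Brisco 1, Carrow 1, Dorne 1, Eskel 6 (sum 16, leaving 4 seats).
Remainders in descending order: Carrow 0.9842, Brisco 0.9771, Eskel 0.8834, Arden 0.6631, Dorne 0.4923.
Largest remainders: Carrow, Brisco, Eskel, Arden receive the extra seats.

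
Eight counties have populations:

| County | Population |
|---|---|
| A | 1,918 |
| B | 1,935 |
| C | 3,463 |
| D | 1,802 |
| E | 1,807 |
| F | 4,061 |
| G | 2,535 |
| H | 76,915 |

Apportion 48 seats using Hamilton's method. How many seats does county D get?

1

Total 94436; standard divisor 94436/48 ≈ 1967.417.
Standard quotas: A 0.9749, B 0.9835, C 1.7602, D 0.9159, E 0.9185, F 2.0641, G 1.2885, H 39.0944.
Lower quotas: A 0, B 0, C 1, D 0, E 0, F 2, G 1, H 39 (sum 43, leaving 5 seats).
Remainders in descending order: B 0.9835, A 0.9749, E 0.9185, D 0.9159, C 0.7602, G 0.2885, H 0.0944, F 0.0641.
Largest remainders: B, A, E, D, C receive the extra seats.
D receives 1.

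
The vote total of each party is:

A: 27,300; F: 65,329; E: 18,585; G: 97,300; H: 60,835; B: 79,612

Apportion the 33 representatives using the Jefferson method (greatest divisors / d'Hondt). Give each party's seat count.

Standard divisor 348961/33 ≈ 10574.576; standard quotas: A 2.582, F 6.178, E 1.758, G 9.201, H 5.753, B 7.529.
Rounding down gives 2, 6, 1, 9, 5, 7 = 30 seats, so the divisor must be adjusted.
With modified divisor 9500: modified quotas A 2.874, F 6.877, E 1.956, G 10.242, H 6.404, B 8.380.
Rounding down: A 2, F 6, E 1, G 10, H 6, B 8 (total 33).

A=2, F=6, E=1, G=10, H=6, B=8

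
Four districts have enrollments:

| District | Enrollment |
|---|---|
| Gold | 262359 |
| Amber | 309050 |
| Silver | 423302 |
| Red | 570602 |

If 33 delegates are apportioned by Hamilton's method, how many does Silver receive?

Total 1565313; standard divisor 1565313/33 ≈ 47433.727.
Standard quotas: Gold 5.5311, Amber 6.5154, Silver 8.9241, Red 12.0295.
Lower quotas: Gold 5, Amber 6, Silver 8, Red 12 (sum 31, leaving 2 seats).
Remainders in descending order: Silver 0.9241, Gold 0.5311, Amber 0.5154, Red 0.0295.
The surplus seats go to Silver, Gold.
Silver receives 9.

9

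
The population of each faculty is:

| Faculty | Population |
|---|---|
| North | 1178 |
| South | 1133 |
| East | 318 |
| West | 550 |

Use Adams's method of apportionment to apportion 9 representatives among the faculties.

North=3, South=3, East=1, West=2

Standard divisor 3179/9 ≈ 353.222; standard quotas: North 3.335, South 3.208, East 0.900, West 1.557.
Rounding up gives 4, 4, 1, 2 = 11 seats, so the divisor must be adjusted.
With modified divisor 500: modified quotas North 2.356, South 2.266, East 0.636, West 1.100.
Rounding up: North 3, South 3, East 1, West 2 (total 9).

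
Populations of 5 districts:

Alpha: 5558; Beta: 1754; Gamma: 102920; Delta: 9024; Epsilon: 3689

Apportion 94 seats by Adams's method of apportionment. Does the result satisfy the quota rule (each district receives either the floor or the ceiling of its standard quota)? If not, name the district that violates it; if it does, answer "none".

Standard quotas: Alpha 4.249, Beta 1.341, Gamma 78.689, Delta 6.899, Epsilon 2.820.
Adams allocation: Alpha 5, Beta 2, Gamma 77, Delta 7, Epsilon 3.
Gamma has quota 78.689 (lower 78, upper 79) but receives 77 — outside the quota interval.

Gamma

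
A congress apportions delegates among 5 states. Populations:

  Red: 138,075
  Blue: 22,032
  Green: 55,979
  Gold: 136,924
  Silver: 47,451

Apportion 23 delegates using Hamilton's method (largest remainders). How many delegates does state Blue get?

1

Standard divisor: 400461 ÷ 23 ≈ 17411.348.
Standard quotas: Red 7.9302, Blue 1.2654, Green 3.2151, Gold 7.8641, Silver 2.7253.
Lower quotas: Red 7, Blue 1, Green 3, Gold 7, Silver 2 (sum 20, leaving 3 seats).
Remainders in descending order: Red 0.9302, Gold 0.8641, Silver 0.7253, Blue 0.2654, Green 0.2151.
The surplus seats go to Red, Gold, Silver.
Blue receives 1.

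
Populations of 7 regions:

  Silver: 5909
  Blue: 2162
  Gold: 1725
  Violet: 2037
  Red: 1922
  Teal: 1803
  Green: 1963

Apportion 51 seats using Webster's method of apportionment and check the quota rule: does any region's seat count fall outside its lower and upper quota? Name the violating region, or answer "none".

none

Standard quotas: Silver 17.200, Blue 6.293, Gold 5.021, Violet 5.929, Red 5.595, Teal 5.248, Green 5.714.
Webster allocation: Silver 17, Blue 6, Gold 5, Violet 6, Red 6, Teal 5, Green 6.
Every allocation lies between the lower and upper quota.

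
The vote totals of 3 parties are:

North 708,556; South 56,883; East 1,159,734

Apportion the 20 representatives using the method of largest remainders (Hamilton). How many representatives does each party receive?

North: 7; South: 1; East: 12

Total 1925173; standard divisor 1925173/20 ≈ 96258.65.
Standard quotas: North 7.3610, South 0.5909, East 12.0481.
Lower quotas: North 7, South 0, East 12 (sum 19, leaving 1 seat).
Remainders in descending order: South 0.5909, North 0.3610, East 0.0481.
The surplus seat goes to South.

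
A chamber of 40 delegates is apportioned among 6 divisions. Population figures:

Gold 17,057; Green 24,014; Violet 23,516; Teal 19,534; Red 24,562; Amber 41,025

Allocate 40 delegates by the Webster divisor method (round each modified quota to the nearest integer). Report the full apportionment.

Gold 5, Green 6, Violet 6, Teal 5, Red 7, Amber 11

Standard divisor 149708/40 ≈ 3742.7; standard quotas: Gold 4.557, Green 6.416, Violet 6.283, Teal 5.219, Red 6.563, Amber 10.961.
Rounding to the nearest integer gives Gold 5, Green 6, Violet 6, Teal 5, Red 7, Amber 11 — total 40, matching the house size, so no adjustment is needed.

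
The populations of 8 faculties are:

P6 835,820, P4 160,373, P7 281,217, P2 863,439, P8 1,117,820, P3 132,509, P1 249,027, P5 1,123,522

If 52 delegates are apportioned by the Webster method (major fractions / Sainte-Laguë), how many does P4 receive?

2

Standard divisor 4763727/52 ≈ 91610.135; standard quotas: P6 9.124, P4 1.751, P7 3.070, P2 9.425, P8 12.202, P3 1.446, P1 2.718, P5 12.264.
Rounding to the nearest integer gives 9, 2, 3, 9, 12, 1, 3, 12 = 51 seats, so the divisor must be adjusted.
With modified divisor 90400: modified quotas P6 9.246, P4 1.774, P7 3.111, P2 9.551, P8 12.365, P3 1.466, P1 2.755, P5 12.428.
Rounding to the nearest integer: P6 9, P4 2, P7 3, P2 10, P8 12, P3 1, P1 3, P5 12 (total 52).
P4 receives 2.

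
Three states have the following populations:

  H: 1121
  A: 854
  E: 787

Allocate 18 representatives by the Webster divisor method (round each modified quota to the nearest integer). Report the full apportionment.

Standard divisor 2762/18 ≈ 153.444; standard quotas: H 7.306, A 5.566, E 5.129.
Rounding to the nearest integer gives H 7, A 6, E 5 — total 18, matching the house size, so no adjustment is needed.

H 7; A 6; E 5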